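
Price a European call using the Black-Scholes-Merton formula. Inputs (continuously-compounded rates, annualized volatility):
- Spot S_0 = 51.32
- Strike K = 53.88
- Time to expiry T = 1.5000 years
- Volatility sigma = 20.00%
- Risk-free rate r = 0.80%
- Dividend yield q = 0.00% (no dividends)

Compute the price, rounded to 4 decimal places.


Answer: Price = 4.1940

Derivation:
d1 = (ln(S/K) + (r - q + 0.5*sigma^2) * T) / (sigma * sqrt(T)) = -0.02726613
d2 = d1 - sigma * sqrt(T) = -0.27221511
exp(-rT) = 0.98807171; exp(-qT) = 1.00000000
C = S_0 * exp(-qT) * N(d1) - K * exp(-rT) * N(d2)
N(d1) = 0.48912373; N(d2) = 0.39272831
C = 51.3200 * 1.00000000 * 0.48912373 - 53.8800 * 0.98807171 * 0.39272831 = 4.1940


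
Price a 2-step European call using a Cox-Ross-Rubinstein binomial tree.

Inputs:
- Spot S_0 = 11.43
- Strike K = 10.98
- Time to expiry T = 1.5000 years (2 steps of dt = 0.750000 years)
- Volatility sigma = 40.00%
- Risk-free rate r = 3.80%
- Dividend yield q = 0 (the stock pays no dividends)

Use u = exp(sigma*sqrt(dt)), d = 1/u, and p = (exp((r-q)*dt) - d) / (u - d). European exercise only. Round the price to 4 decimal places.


dt = T/N = 0.750000
u = exp(sigma*sqrt(dt)) = 1.413982; d = 1/u = 0.707222
p = (exp((r-q)*dt) - d) / (u - d) = 0.455158
Discount per step: exp(-r*dt) = 0.971902
Stock lattice S(k, i) with i counting down-moves:
  k=0: S(0,0) = 11.4300
  k=1: S(1,0) = 16.1618; S(1,1) = 8.0836
  k=2: S(2,0) = 22.8525; S(2,1) = 11.4300; S(2,2) = 5.7169
Terminal payoffs V(N, i) = max(S_T - K, 0):
  V(2,0) = 11.872529; V(2,1) = 0.450000; V(2,2) = 0.000000
Backward induction: V(k, i) = exp(-r*dt) * [p * V(k+1, i) + (1-p) * V(k+1, i+1)].
  V(1,0) = exp(-r*dt) * [p*11.872529 + (1-p)*0.450000] = 5.490332
  V(1,1) = exp(-r*dt) * [p*0.450000 + (1-p)*0.000000] = 0.199066
  V(0,0) = exp(-r*dt) * [p*5.490332 + (1-p)*0.199066] = 2.534167

Answer: Price = V(0,0) = 2.5342


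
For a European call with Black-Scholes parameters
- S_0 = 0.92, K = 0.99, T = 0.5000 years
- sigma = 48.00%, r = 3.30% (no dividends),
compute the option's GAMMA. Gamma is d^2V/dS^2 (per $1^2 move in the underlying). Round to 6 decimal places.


Answer: Gamma = 1.277600

Derivation:
d1 = 0.0022648834; d2 = -0.3371463716
phi(d1) = 0.3989412572; exp(-qT) = 1.0000000000; exp(-rT) = 0.9836353794
Gamma = exp(-qT) * phi(d1) / (S * sigma * sqrt(T)) = 1.0000000000 * 0.3989412572 / (0.9200 * 0.4800 * 0.7071067812) = 1.277600


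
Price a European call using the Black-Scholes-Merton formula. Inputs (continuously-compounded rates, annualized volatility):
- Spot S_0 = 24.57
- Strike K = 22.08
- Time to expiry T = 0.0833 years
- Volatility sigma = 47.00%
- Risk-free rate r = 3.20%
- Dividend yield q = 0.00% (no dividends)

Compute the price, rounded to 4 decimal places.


Answer: Price = 2.9227

Derivation:
d1 = (ln(S/K) + (r - q + 0.5*sigma^2) * T) / (sigma * sqrt(T)) = 0.87519275
d2 = d1 - sigma * sqrt(T) = 0.73954258
exp(-rT) = 0.99733795; exp(-qT) = 1.00000000
C = S_0 * exp(-qT) * N(d1) - K * exp(-rT) * N(d2)
N(d1) = 0.80926548; N(d2) = 0.77021120
C = 24.5700 * 1.00000000 * 0.80926548 - 22.0800 * 0.99733795 * 0.77021120 = 2.9227


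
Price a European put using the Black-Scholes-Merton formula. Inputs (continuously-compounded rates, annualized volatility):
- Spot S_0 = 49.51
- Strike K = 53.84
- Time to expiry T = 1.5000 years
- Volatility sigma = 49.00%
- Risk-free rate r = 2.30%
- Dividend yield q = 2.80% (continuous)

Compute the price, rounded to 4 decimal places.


Answer: Price = 14.1349

Derivation:
d1 = (ln(S/K) + (r - q + 0.5*sigma^2) * T) / (sigma * sqrt(T)) = 0.14785751
d2 = d1 - sigma * sqrt(T) = -0.45226748
exp(-rT) = 0.96608834; exp(-qT) = 0.95886978
P = K * exp(-rT) * N(-d2) - S_0 * exp(-qT) * N(-d1)
N(-d1) = 0.44122761; N(-d2) = 0.67446185
P = 53.8400 * 0.96608834 * 0.67446185 - 49.5100 * 0.95886978 * 0.44122761 = 14.1349


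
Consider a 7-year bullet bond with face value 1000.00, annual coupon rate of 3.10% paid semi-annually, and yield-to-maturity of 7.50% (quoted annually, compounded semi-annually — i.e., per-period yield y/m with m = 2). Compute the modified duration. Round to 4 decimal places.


Answer: Modified duration = 6.0017

Derivation:
Coupon per period c = face * coupon_rate / m = 15.500000
Periods per year m = 2; per-period yield y/m = 0.037500
Number of cashflows N = 14
Cashflows (t years, CF_t, discount factor 1/(1+y/m)^(m*t), PV):
  t = 0.5000: CF_t = 15.500000, DF = 0.963855, PV = 14.939759
  t = 1.0000: CF_t = 15.500000, DF = 0.929017, PV = 14.399768
  t = 1.5000: CF_t = 15.500000, DF = 0.895438, PV = 13.879294
  t = 2.0000: CF_t = 15.500000, DF = 0.863073, PV = 13.377633
  t = 2.5000: CF_t = 15.500000, DF = 0.831878, PV = 12.894104
  t = 3.0000: CF_t = 15.500000, DF = 0.801810, PV = 12.428052
  t = 3.5000: CF_t = 15.500000, DF = 0.772829, PV = 11.978845
  t = 4.0000: CF_t = 15.500000, DF = 0.744895, PV = 11.545875
  t = 4.5000: CF_t = 15.500000, DF = 0.717971, PV = 11.128554
  t = 5.0000: CF_t = 15.500000, DF = 0.692020, PV = 10.726317
  t = 5.5000: CF_t = 15.500000, DF = 0.667008, PV = 10.338619
  t = 6.0000: CF_t = 15.500000, DF = 0.642899, PV = 9.964934
  t = 6.5000: CF_t = 15.500000, DF = 0.619662, PV = 9.604756
  t = 7.0000: CF_t = 1015.500000, DF = 0.597264, PV = 606.521852
Price P = sum_t PV_t = 763.728363
First compute Macaulay numerator sum_t t * PV_t:
  t * PV_t at t = 0.5000: 7.469880
  t * PV_t at t = 1.0000: 14.399768
  t * PV_t at t = 1.5000: 20.818941
  t * PV_t at t = 2.0000: 26.755266
  t * PV_t at t = 2.5000: 32.235260
  t * PV_t at t = 3.0000: 37.284156
  t * PV_t at t = 3.5000: 41.925959
  t * PV_t at t = 4.0000: 46.183500
  t * PV_t at t = 4.5000: 50.078494
  t * PV_t at t = 5.0000: 53.631587
  t * PV_t at t = 5.5000: 56.862406
  t * PV_t at t = 6.0000: 59.789605
  t * PV_t at t = 6.5000: 62.430913
  t * PV_t at t = 7.0000: 4245.652964
Macaulay duration D = 4755.518699 / 763.728363 = 6.226715
Modified duration = D / (1 + y/m) = 6.226715 / (1 + 0.037500) = 6.001653


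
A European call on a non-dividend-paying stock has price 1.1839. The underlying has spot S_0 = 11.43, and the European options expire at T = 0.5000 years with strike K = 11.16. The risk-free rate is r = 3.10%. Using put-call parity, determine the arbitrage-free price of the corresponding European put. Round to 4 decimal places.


Answer: Put price = 0.7423

Derivation:
Put-call parity: C - P = S_0 * exp(-qT) - K * exp(-rT).
S_0 * exp(-qT) = 11.4300 * 1.00000000 = 11.43000000
K * exp(-rT) = 11.1600 * 0.98461951 = 10.98835370
P = C - S*exp(-qT) + K*exp(-rT)
P = 1.1839 - 11.43000000 + 10.98835370 = 0.7423


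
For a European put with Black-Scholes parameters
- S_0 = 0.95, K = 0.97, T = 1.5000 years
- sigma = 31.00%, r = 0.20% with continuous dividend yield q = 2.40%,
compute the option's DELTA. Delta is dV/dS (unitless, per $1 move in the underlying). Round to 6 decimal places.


Answer: Delta = -0.463838

Derivation:
d1 = 0.0480440102; d2 = -0.3316268999
phi(d1) = 0.3984821213; exp(-qT) = 0.9646402935; exp(-rT) = 0.9970044955
N(-d1) = 0.4808405840
Delta = -exp(-qT) * N(-d1) = -0.9646402935 * 0.4808405840 = -0.463838


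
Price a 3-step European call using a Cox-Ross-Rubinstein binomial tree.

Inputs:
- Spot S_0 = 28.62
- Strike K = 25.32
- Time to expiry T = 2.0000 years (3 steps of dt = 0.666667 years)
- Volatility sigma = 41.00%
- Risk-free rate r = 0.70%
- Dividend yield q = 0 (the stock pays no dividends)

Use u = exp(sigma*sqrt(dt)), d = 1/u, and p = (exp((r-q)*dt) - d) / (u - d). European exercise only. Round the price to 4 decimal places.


dt = T/N = 0.666667
u = exp(sigma*sqrt(dt)) = 1.397610; d = 1/u = 0.715507
p = (exp((r-q)*dt) - d) / (u - d) = 0.423940
Discount per step: exp(-r*dt) = 0.995344
Stock lattice S(k, i) with i counting down-moves:
  k=0: S(0,0) = 28.6200
  k=1: S(1,0) = 39.9996; S(1,1) = 20.4778
  k=2: S(2,0) = 55.9038; S(2,1) = 28.6200; S(2,2) = 14.6520
  k=3: S(3,0) = 78.1318; S(3,1) = 39.9996; S(3,2) = 20.4778; S(3,3) = 10.4836
Terminal payoffs V(N, i) = max(S_T - K, 0):
  V(3,0) = 52.811755; V(3,1) = 14.679597; V(3,2) = 0.000000; V(3,3) = 0.000000
Backward induction: V(k, i) = exp(-r*dt) * [p * V(k+1, i) + (1-p) * V(k+1, i+1)].
  V(2,0) = exp(-r*dt) * [p*52.811755 + (1-p)*14.679597] = 30.701719
  V(2,1) = exp(-r*dt) * [p*14.679597 + (1-p)*0.000000] = 6.194288
  V(2,2) = exp(-r*dt) * [p*0.000000 + (1-p)*0.000000] = 0.000000
  V(1,0) = exp(-r*dt) * [p*30.701719 + (1-p)*6.194288] = 16.506747
  V(1,1) = exp(-r*dt) * [p*6.194288 + (1-p)*0.000000] = 2.613778
  V(0,0) = exp(-r*dt) * [p*16.506747 + (1-p)*2.613778] = 8.463967

Answer: Price = V(0,0) = 8.4640


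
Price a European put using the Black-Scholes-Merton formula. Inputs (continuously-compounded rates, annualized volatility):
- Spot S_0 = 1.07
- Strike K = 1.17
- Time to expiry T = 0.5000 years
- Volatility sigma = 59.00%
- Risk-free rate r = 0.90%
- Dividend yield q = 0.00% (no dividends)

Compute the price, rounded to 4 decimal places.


Answer: Price = 0.2358

Derivation:
d1 = (ln(S/K) + (r - q + 0.5*sigma^2) * T) / (sigma * sqrt(T)) = 0.00522516
d2 = d1 - sigma * sqrt(T) = -0.41196784
exp(-rT) = 0.99551011; exp(-qT) = 1.00000000
P = K * exp(-rT) * N(-d2) - S_0 * exp(-qT) * N(-d1)
N(-d1) = 0.49791547; N(-d2) = 0.65981850
P = 1.1700 * 0.99551011 * 0.65981850 - 1.0700 * 1.00000000 * 0.49791547 = 0.2358


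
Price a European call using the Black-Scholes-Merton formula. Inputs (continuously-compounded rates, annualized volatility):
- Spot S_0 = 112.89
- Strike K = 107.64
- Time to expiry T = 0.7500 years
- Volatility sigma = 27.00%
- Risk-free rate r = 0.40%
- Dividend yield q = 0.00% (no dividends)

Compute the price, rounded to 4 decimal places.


Answer: Price = 13.2718

Derivation:
d1 = (ln(S/K) + (r - q + 0.5*sigma^2) * T) / (sigma * sqrt(T)) = 0.33340510
d2 = d1 - sigma * sqrt(T) = 0.09957824
exp(-rT) = 0.99700450; exp(-qT) = 1.00000000
C = S_0 * exp(-qT) * N(d1) - K * exp(-rT) * N(d2)
N(d1) = 0.63058574; N(d2) = 0.53966042
C = 112.8900 * 1.00000000 * 0.63058574 - 107.6400 * 0.99700450 * 0.53966042 = 13.2718


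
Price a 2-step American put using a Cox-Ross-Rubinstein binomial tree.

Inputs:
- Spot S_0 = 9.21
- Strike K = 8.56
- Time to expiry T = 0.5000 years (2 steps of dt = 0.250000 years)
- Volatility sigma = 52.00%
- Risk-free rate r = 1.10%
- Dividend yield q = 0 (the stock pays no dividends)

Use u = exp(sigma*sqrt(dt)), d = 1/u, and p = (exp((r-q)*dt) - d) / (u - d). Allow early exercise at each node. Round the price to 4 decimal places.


Answer: Price = V(0,0) = 0.9599

Derivation:
dt = T/N = 0.250000
u = exp(sigma*sqrt(dt)) = 1.296930; d = 1/u = 0.771052
p = (exp((r-q)*dt) - d) / (u - d) = 0.440600
Discount per step: exp(-r*dt) = 0.997254
Stock lattice S(k, i) with i counting down-moves:
  k=0: S(0,0) = 9.2100
  k=1: S(1,0) = 11.9447; S(1,1) = 7.1014
  k=2: S(2,0) = 15.4915; S(2,1) = 9.2100; S(2,2) = 5.4755
Terminal payoffs V(N, i) = max(K - S_T, 0):
  V(2,0) = 0.000000; V(2,1) = 0.000000; V(2,2) = 3.084466
Backward induction: V(k, i) = exp(-r*dt) * [p * V(k+1, i) + (1-p) * V(k+1, i+1)]; then take max(V_cont, immediate exercise) for American.
  V(1,0) = exp(-r*dt) * [p*0.000000 + (1-p)*0.000000] = 0.000000; exercise = 0.000000; V(1,0) = max -> 0.000000
  V(1,1) = exp(-r*dt) * [p*0.000000 + (1-p)*3.084466] = 1.720711; exercise = 1.458615; V(1,1) = max -> 1.720711
  V(0,0) = exp(-r*dt) * [p*0.000000 + (1-p)*1.720711] = 0.959922; exercise = 0.000000; V(0,0) = max -> 0.959922


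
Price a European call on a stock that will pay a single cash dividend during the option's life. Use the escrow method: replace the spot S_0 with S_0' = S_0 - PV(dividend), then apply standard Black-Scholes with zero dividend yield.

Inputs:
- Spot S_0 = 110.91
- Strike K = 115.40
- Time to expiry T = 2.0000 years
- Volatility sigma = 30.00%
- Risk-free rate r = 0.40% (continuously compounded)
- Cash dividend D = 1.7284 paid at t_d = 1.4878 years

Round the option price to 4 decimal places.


PV(D) = D * exp(-r * t_d) = 1.7284 * 0.99406647 = 1.71814449
S_0' = S_0 - PV(D) = 110.9100 - 1.71814449 = 109.19185551
d1 = (ln(S_0'/K) + (r + sigma^2/2)*T) / (sigma*sqrt(T)) = 0.10064987
d2 = d1 - sigma*sqrt(T) = -0.32361420
exp(-rT) = 0.99203191
N(d1) = 0.54008580; N(d2) = 0.37311507
C = S_0' * N(d1) - K * exp(-rT) * N(d2) = 109.19185551 * 0.54008580 - 115.4000 * 0.99203191 * 0.37311507 = 16.2586

Answer: Price = 16.2586


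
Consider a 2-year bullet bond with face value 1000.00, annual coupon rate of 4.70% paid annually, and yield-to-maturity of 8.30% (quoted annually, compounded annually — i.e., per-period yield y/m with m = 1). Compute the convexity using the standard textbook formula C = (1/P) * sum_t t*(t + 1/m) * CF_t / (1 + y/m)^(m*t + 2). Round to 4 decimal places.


Coupon per period c = face * coupon_rate / m = 47.000000
Periods per year m = 1; per-period yield y/m = 0.083000
Number of cashflows N = 2
Cashflows (t years, CF_t, discount factor 1/(1+y/m)^(m*t), PV):
  t = 1.0000: CF_t = 47.000000, DF = 0.923361, PV = 43.397969
  t = 2.0000: CF_t = 1047.000000, DF = 0.852596, PV = 892.667593
Price P = sum_t PV_t = 936.065561
Convexity numerator sum_t t*(t + 1/m) * CF_t / (1+y/m)^(m*t + 2):
  t = 1.0000: term = 74.001834
  t = 2.0000: term = 4566.506767
Convexity = (1/P) * sum = 4640.508601 / 936.065561 = 4.957461

Answer: Convexity = 4.9575


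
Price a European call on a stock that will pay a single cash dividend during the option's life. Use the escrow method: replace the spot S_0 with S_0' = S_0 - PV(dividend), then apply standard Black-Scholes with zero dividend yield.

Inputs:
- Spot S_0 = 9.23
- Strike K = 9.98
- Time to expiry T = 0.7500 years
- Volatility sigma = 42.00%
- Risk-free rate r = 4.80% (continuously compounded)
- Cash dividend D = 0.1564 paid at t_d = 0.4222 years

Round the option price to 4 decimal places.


PV(D) = D * exp(-r * t_d) = 0.1564 * 0.97993837 = 0.15326236
S_0' = S_0 - PV(D) = 9.2300 - 0.15326236 = 9.07673764
d1 = (ln(S_0'/K) + (r + sigma^2/2)*T) / (sigma*sqrt(T)) = 0.02001961
d2 = d1 - sigma*sqrt(T) = -0.34371106
exp(-rT) = 0.96464029
N(d1) = 0.50798614; N(d2) = 0.36553180
C = S_0' * N(d1) - K * exp(-rT) * N(d2) = 9.07673764 * 0.50798614 - 9.9800 * 0.96464029 * 0.36553180 = 1.0918

Answer: Price = 1.0918


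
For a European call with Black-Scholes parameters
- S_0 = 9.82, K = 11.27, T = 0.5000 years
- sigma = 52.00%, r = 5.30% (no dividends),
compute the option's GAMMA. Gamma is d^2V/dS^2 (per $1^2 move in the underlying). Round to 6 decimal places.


d1 = -0.1186394791; d2 = -0.4863350053
phi(d1) = 0.3961445155; exp(-qT) = 1.0000000000; exp(-rT) = 0.9738480438
Gamma = exp(-qT) * phi(d1) / (S * sigma * sqrt(T)) = 1.0000000000 * 0.3961445155 / (9.8200 * 0.5200 * 0.7071067812) = 0.109712

Answer: Gamma = 0.109712


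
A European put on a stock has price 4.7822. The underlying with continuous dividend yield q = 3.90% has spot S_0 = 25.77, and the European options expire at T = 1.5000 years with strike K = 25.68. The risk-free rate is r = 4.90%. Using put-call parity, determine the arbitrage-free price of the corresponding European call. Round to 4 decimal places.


Put-call parity: C - P = S_0 * exp(-qT) - K * exp(-rT).
S_0 * exp(-qT) = 25.7700 * 0.94317824 = 24.30570326
K * exp(-rT) = 25.6800 * 0.92913615 = 23.86021622
C = P + S*exp(-qT) - K*exp(-rT)
C = 4.7822 + 24.30570326 - 23.86021622 = 5.2277

Answer: Call price = 5.2277


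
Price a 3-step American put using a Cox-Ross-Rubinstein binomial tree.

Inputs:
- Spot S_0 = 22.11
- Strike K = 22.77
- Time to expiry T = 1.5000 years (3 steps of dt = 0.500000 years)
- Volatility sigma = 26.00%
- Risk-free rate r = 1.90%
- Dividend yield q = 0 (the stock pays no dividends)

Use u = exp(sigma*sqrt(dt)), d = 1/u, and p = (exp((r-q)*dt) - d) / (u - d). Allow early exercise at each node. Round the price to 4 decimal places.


Answer: Price = V(0,0) = 3.0834

Derivation:
dt = T/N = 0.500000
u = exp(sigma*sqrt(dt)) = 1.201833; d = 1/u = 0.832062
p = (exp((r-q)*dt) - d) / (u - d) = 0.479981
Discount per step: exp(-r*dt) = 0.990545
Stock lattice S(k, i) with i counting down-moves:
  k=0: S(0,0) = 22.1100
  k=1: S(1,0) = 26.5725; S(1,1) = 18.3969
  k=2: S(2,0) = 31.9357; S(2,1) = 22.1100; S(2,2) = 15.3074
  k=3: S(3,0) = 38.3814; S(3,1) = 26.5725; S(3,2) = 18.3969; S(3,3) = 12.7367
Terminal payoffs V(N, i) = max(K - S_T, 0):
  V(3,0) = 0.000000; V(3,1) = 0.000000; V(3,2) = 4.373099; V(3,3) = 10.033311
Backward induction: V(k, i) = exp(-r*dt) * [p * V(k+1, i) + (1-p) * V(k+1, i+1)]; then take max(V_cont, immediate exercise) for American.
  V(2,0) = exp(-r*dt) * [p*0.000000 + (1-p)*0.000000] = 0.000000; exercise = 0.000000; V(2,0) = max -> 0.000000
  V(2,1) = exp(-r*dt) * [p*0.000000 + (1-p)*4.373099] = 2.252592; exercise = 0.660000; V(2,1) = max -> 2.252592
  V(2,2) = exp(-r*dt) * [p*4.373099 + (1-p)*10.033311] = 7.247338; exercise = 7.462629; V(2,2) = max -> 7.462629
  V(1,0) = exp(-r*dt) * [p*0.000000 + (1-p)*2.252592] = 1.160315; exercise = 0.000000; V(1,0) = max -> 1.160315
  V(1,1) = exp(-r*dt) * [p*2.252592 + (1-p)*7.462629] = 4.914995; exercise = 4.373099; V(1,1) = max -> 4.914995
  V(0,0) = exp(-r*dt) * [p*1.160315 + (1-p)*4.914995] = 3.083388; exercise = 0.660000; V(0,0) = max -> 3.083388


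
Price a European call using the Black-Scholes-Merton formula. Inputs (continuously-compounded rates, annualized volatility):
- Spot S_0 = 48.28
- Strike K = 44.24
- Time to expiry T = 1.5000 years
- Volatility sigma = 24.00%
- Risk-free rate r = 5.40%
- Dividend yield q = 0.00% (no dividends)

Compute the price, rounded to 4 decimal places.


d1 = (ln(S/K) + (r - q + 0.5*sigma^2) * T) / (sigma * sqrt(T)) = 0.71983713
d2 = d1 - sigma * sqrt(T) = 0.42589836
exp(-rT) = 0.92219369; exp(-qT) = 1.00000000
C = S_0 * exp(-qT) * N(d1) - K * exp(-rT) * N(d2)
N(d1) = 0.76418736; N(d2) = 0.66490904
C = 48.2800 * 1.00000000 * 0.76418736 - 44.2400 * 0.92219369 * 0.66490904 = 9.7681

Answer: Price = 9.7681


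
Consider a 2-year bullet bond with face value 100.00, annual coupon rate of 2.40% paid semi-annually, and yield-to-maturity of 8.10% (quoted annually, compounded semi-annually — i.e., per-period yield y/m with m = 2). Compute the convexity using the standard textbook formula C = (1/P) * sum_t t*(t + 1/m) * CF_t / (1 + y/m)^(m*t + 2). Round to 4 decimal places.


Coupon per period c = face * coupon_rate / m = 1.200000
Periods per year m = 2; per-period yield y/m = 0.040500
Number of cashflows N = 4
Cashflows (t years, CF_t, discount factor 1/(1+y/m)^(m*t), PV):
  t = 0.5000: CF_t = 1.200000, DF = 0.961076, PV = 1.153292
  t = 1.0000: CF_t = 1.200000, DF = 0.923668, PV = 1.108401
  t = 1.5000: CF_t = 1.200000, DF = 0.887715, PV = 1.065258
  t = 2.0000: CF_t = 101.200000, DF = 0.853162, PV = 86.340026
Price P = sum_t PV_t = 89.666977
Convexity numerator sum_t t*(t + 1/m) * CF_t / (1+y/m)^(m*t + 2):
  t = 0.5000: term = 0.532629
  t = 1.0000: term = 1.535692
  t = 1.5000: term = 2.951835
  t = 2.0000: term = 398.747533
Convexity = (1/P) * sum = 403.767690 / 89.666977 = 4.502970

Answer: Convexity = 4.5030


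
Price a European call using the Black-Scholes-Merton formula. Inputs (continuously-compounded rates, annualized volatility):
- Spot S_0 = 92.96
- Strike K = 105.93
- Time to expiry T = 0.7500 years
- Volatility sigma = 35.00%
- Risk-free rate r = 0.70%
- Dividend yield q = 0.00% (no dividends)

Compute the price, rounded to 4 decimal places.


Answer: Price = 6.7363

Derivation:
d1 = (ln(S/K) + (r - q + 0.5*sigma^2) * T) / (sigma * sqrt(T)) = -0.26202367
d2 = d1 - sigma * sqrt(T) = -0.56513257
exp(-rT) = 0.99476376; exp(-qT) = 1.00000000
C = S_0 * exp(-qT) * N(d1) - K * exp(-rT) * N(d2)
N(d1) = 0.39665159; N(d2) = 0.28599180
C = 92.9600 * 1.00000000 * 0.39665159 - 105.9300 * 0.99476376 * 0.28599180 = 6.7363


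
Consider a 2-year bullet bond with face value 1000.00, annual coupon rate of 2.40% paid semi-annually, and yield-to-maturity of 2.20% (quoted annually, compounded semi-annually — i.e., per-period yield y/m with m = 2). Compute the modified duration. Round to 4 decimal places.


Coupon per period c = face * coupon_rate / m = 12.000000
Periods per year m = 2; per-period yield y/m = 0.011000
Number of cashflows N = 4
Cashflows (t years, CF_t, discount factor 1/(1+y/m)^(m*t), PV):
  t = 0.5000: CF_t = 12.000000, DF = 0.989120, PV = 11.869436
  t = 1.0000: CF_t = 12.000000, DF = 0.978358, PV = 11.740293
  t = 1.5000: CF_t = 12.000000, DF = 0.967713, PV = 11.612555
  t = 2.0000: CF_t = 1012.000000, DF = 0.957184, PV = 968.670090
Price P = sum_t PV_t = 1003.892374
First compute Macaulay numerator sum_t t * PV_t:
  t * PV_t at t = 0.5000: 5.934718
  t * PV_t at t = 1.0000: 11.740293
  t * PV_t at t = 1.5000: 17.418832
  t * PV_t at t = 2.0000: 1937.340180
Macaulay duration D = 1972.434024 / 1003.892374 = 1.964786
Modified duration = D / (1 + y/m) = 1.964786 / (1 + 0.011000) = 1.943409

Answer: Modified duration = 1.9434


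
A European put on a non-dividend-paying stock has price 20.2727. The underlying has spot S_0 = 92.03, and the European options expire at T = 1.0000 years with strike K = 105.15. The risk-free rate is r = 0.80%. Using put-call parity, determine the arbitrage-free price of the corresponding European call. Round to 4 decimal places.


Put-call parity: C - P = S_0 * exp(-qT) - K * exp(-rT).
S_0 * exp(-qT) = 92.0300 * 1.00000000 = 92.03000000
K * exp(-rT) = 105.1500 * 0.99203191 = 104.31215585
C = P + S*exp(-qT) - K*exp(-rT)
C = 20.2727 + 92.03000000 - 104.31215585 = 7.9905

Answer: Call price = 7.9905


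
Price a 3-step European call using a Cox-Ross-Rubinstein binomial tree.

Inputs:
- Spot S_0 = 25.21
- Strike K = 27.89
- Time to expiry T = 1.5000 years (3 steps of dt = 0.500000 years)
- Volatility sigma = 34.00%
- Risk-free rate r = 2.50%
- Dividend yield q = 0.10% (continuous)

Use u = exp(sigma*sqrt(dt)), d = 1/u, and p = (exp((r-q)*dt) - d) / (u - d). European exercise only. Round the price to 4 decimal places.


dt = T/N = 0.500000
u = exp(sigma*sqrt(dt)) = 1.271778; d = 1/u = 0.786300
p = (exp((r-q)*dt) - d) / (u - d) = 0.465051
Discount per step: exp(-r*dt) = 0.987578
Stock lattice S(k, i) with i counting down-moves:
  k=0: S(0,0) = 25.2100
  k=1: S(1,0) = 32.0615; S(1,1) = 19.8226
  k=2: S(2,0) = 40.7752; S(2,1) = 25.2100; S(2,2) = 15.5865
  k=3: S(3,0) = 51.8570; S(3,1) = 32.0615; S(3,2) = 19.8226; S(3,3) = 12.2557
Terminal payoffs V(N, i) = max(S_T - K, 0):
  V(3,0) = 23.966986; V(3,1) = 4.171536; V(3,2) = 0.000000; V(3,3) = 0.000000
Backward induction: V(k, i) = exp(-r*dt) * [p * V(k+1, i) + (1-p) * V(k+1, i+1)].
  V(2,0) = exp(-r*dt) * [p*23.966986 + (1-p)*4.171536] = 13.211244
  V(2,1) = exp(-r*dt) * [p*4.171536 + (1-p)*0.000000] = 1.915876
  V(2,2) = exp(-r*dt) * [p*0.000000 + (1-p)*0.000000] = 0.000000
  V(1,0) = exp(-r*dt) * [p*13.211244 + (1-p)*1.915876] = 7.079741
  V(1,1) = exp(-r*dt) * [p*1.915876 + (1-p)*0.000000] = 0.879911
  V(0,0) = exp(-r*dt) * [p*7.079741 + (1-p)*0.879911] = 3.716399

Answer: Price = V(0,0) = 3.7164


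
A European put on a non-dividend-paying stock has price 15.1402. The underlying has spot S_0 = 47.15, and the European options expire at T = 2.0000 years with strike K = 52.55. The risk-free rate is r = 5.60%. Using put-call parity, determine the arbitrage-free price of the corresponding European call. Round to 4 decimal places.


Put-call parity: C - P = S_0 * exp(-qT) - K * exp(-rT).
S_0 * exp(-qT) = 47.1500 * 1.00000000 = 47.15000000
K * exp(-rT) = 52.5500 * 0.89404426 = 46.98202573
C = P + S*exp(-qT) - K*exp(-rT)
C = 15.1402 + 47.15000000 - 46.98202573 = 15.3082

Answer: Call price = 15.3082


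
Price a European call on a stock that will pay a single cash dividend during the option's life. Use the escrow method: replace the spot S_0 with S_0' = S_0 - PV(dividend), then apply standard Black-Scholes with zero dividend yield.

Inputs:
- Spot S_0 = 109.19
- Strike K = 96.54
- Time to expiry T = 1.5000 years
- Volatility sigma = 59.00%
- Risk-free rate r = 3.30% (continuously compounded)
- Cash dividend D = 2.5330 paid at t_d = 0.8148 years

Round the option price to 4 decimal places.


PV(D) = D * exp(-r * t_d) = 2.5330 * 0.97346987 = 2.46579919
S_0' = S_0 - PV(D) = 109.1900 - 2.46579919 = 106.72420081
d1 = (ln(S_0'/K) + (r + sigma^2/2)*T) / (sigma*sqrt(T)) = 0.56859371
d2 = d1 - sigma*sqrt(T) = -0.15400577
exp(-rT) = 0.95170516
N(d1) = 0.71518405; N(d2) = 0.43880259
C = S_0' * N(d1) - K * exp(-rT) * N(d2) = 106.72420081 * 0.71518405 - 96.5400 * 0.95170516 * 0.43880259 = 36.0113

Answer: Price = 36.0113


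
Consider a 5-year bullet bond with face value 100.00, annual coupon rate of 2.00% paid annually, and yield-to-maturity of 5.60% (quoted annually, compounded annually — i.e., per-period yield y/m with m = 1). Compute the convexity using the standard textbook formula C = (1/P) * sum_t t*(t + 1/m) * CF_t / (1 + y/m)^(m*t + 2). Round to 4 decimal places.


Answer: Convexity = 25.3909

Derivation:
Coupon per period c = face * coupon_rate / m = 2.000000
Periods per year m = 1; per-period yield y/m = 0.056000
Number of cashflows N = 5
Cashflows (t years, CF_t, discount factor 1/(1+y/m)^(m*t), PV):
  t = 1.0000: CF_t = 2.000000, DF = 0.946970, PV = 1.893939
  t = 2.0000: CF_t = 2.000000, DF = 0.896752, PV = 1.793503
  t = 3.0000: CF_t = 2.000000, DF = 0.849197, PV = 1.698393
  t = 4.0000: CF_t = 2.000000, DF = 0.804163, PV = 1.608327
  t = 5.0000: CF_t = 102.000000, DF = 0.761518, PV = 77.674878
Price P = sum_t PV_t = 84.669041
Convexity numerator sum_t t*(t + 1/m) * CF_t / (1+y/m)^(m*t + 2):
  t = 1.0000: term = 3.396786
  t = 2.0000: term = 9.649961
  t = 3.0000: term = 18.276442
  t = 4.0000: term = 28.845394
  t = 5.0000: term = 2089.652155
Convexity = (1/P) * sum = 2149.820739 / 84.669041 = 25.390872


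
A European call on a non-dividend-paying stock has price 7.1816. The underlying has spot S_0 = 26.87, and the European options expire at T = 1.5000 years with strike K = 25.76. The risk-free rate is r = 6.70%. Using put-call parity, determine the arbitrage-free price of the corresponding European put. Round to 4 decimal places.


Put-call parity: C - P = S_0 * exp(-qT) - K * exp(-rT).
S_0 * exp(-qT) = 26.8700 * 1.00000000 = 26.87000000
K * exp(-rT) = 25.7600 * 0.90438511 = 23.29696050
P = C - S*exp(-qT) + K*exp(-rT)
P = 7.1816 - 26.87000000 + 23.29696050 = 3.6086

Answer: Put price = 3.6086


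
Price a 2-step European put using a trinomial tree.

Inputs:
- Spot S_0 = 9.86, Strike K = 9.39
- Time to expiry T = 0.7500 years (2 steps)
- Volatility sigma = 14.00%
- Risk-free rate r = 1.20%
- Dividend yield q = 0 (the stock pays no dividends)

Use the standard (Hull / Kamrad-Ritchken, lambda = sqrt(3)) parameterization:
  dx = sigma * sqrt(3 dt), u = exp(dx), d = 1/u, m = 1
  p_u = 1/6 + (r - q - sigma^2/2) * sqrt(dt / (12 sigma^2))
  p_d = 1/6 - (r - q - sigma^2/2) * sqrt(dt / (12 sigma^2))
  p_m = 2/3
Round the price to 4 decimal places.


dt = T/N = 0.375000; dx = sigma*sqrt(3*dt) = 0.148492
u = exp(dx) = 1.160084; d = 1/u = 0.862007
p_u = 0.169445, p_m = 0.666667, p_d = 0.163889
Discount per step: exp(-r*dt) = 0.995510
Stock lattice S(k, j) with j the centered position index:
  k=0: S(0,+0) = 9.8600
  k=1: S(1,-1) = 8.4994; S(1,+0) = 9.8600; S(1,+1) = 11.4384
  k=2: S(2,-2) = 7.3265; S(2,-1) = 8.4994; S(2,+0) = 9.8600; S(2,+1) = 11.4384; S(2,+2) = 13.2695
Terminal payoffs V(N, j) = max(K - S_T, 0):
  V(2,-2) = 2.063475; V(2,-1) = 0.890616; V(2,+0) = 0.000000; V(2,+1) = 0.000000; V(2,+2) = 0.000000
Backward induction: V(k, j) = exp(-r*dt) * [p_u * V(k+1, j+1) + p_m * V(k+1, j) + p_d * V(k+1, j-1)]
  V(1,-1) = exp(-r*dt) * [p_u*0.000000 + p_m*0.890616 + p_d*2.063475] = 0.927740
  V(1,+0) = exp(-r*dt) * [p_u*0.000000 + p_m*0.000000 + p_d*0.890616] = 0.145307
  V(1,+1) = exp(-r*dt) * [p_u*0.000000 + p_m*0.000000 + p_d*0.000000] = 0.000000
  V(0,+0) = exp(-r*dt) * [p_u*0.000000 + p_m*0.145307 + p_d*0.927740] = 0.247800

Answer: Price = V(0,0) = 0.2478


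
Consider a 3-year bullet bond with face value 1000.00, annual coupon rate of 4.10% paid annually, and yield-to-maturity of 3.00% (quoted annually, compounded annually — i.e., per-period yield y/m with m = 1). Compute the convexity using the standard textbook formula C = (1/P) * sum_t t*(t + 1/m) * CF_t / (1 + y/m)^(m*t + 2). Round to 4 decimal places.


Answer: Convexity = 10.7353

Derivation:
Coupon per period c = face * coupon_rate / m = 41.000000
Periods per year m = 1; per-period yield y/m = 0.030000
Number of cashflows N = 3
Cashflows (t years, CF_t, discount factor 1/(1+y/m)^(m*t), PV):
  t = 1.0000: CF_t = 41.000000, DF = 0.970874, PV = 39.805825
  t = 2.0000: CF_t = 41.000000, DF = 0.942596, PV = 38.646432
  t = 3.0000: CF_t = 1041.000000, DF = 0.915142, PV = 952.662467
Price P = sum_t PV_t = 1031.114725
Convexity numerator sum_t t*(t + 1/m) * CF_t / (1+y/m)^(m*t + 2):
  t = 1.0000: term = 75.041616
  t = 2.0000: term = 218.567814
  t = 3.0000: term = 10775.708935
Convexity = (1/P) * sum = 11069.318364 / 1031.114725 = 10.735293


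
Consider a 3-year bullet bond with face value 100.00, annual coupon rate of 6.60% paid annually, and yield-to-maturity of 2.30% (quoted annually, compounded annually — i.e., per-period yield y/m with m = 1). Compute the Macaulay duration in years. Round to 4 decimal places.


Coupon per period c = face * coupon_rate / m = 6.600000
Periods per year m = 1; per-period yield y/m = 0.023000
Number of cashflows N = 3
Cashflows (t years, CF_t, discount factor 1/(1+y/m)^(m*t), PV):
  t = 1.0000: CF_t = 6.600000, DF = 0.977517, PV = 6.451613
  t = 2.0000: CF_t = 6.600000, DF = 0.955540, PV = 6.306562
  t = 3.0000: CF_t = 106.600000, DF = 0.934056, PV = 99.570412
Price P = sum_t PV_t = 112.328587
Macaulay numerator sum_t t * PV_t:
  t * PV_t at t = 1.0000: 6.451613
  t * PV_t at t = 2.0000: 12.613124
  t * PV_t at t = 3.0000: 298.711236
Macaulay duration D = (sum_t t * PV_t) / P = 317.775972 / 112.328587 = 2.828986

Answer: Macaulay duration = 2.8290 years


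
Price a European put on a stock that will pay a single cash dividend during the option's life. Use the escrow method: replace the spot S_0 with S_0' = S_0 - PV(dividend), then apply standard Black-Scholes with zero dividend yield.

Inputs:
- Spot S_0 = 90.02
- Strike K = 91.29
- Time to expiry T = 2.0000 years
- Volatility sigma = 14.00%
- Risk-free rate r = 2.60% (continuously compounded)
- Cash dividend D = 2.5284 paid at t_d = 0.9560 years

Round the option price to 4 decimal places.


Answer: Price = 6.4336

Derivation:
PV(D) = D * exp(-r * t_d) = 2.5284 * 0.97545037 = 2.46632871
S_0' = S_0 - PV(D) = 90.0200 - 2.46632871 = 87.55367129
d1 = (ln(S_0'/K) + (r + sigma^2/2)*T) / (sigma*sqrt(T)) = 0.15056697
d2 = d1 - sigma*sqrt(T) = -0.04742293
exp(-rT) = 0.94932887
N(-d1) = 0.44015866; N(-d2) = 0.51891192
P = K * exp(-rT) * N(-d2) - S_0' * N(-d1) = 91.2900 * 0.94932887 * 0.51891192 - 87.55367129 * 0.44015866 = 6.4336


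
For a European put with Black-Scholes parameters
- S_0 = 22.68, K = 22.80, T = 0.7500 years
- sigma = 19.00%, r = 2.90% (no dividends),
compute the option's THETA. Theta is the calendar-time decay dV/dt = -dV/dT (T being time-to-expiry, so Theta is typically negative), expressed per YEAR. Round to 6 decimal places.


d1 = 0.1823846030; d2 = 0.0178397763
phi(d1) = 0.3923619180; exp(-qT) = 1.0000000000; exp(-rT) = 0.9784848257
Theta = -S*exp(-qT)*phi(d1)*sigma/(2*sqrt(T)) + r*K*exp(-rT)*N(-d2) - q*S*exp(-qT)*N(-d1)
N(-d1) = 0.4276404541; N(-d2) = 0.4928833365; sqrt(T) = 0.8660254038
Term 1 = -22.6800 * 1.0000000000 * 0.3923619180 * 0.1900 / (2 * 0.8660254038) = -0.9761641920
Term 2 = 0.0290 * 22.8000 * 0.9784848257 * 0.4928833365 = 0.3188827859
Term 3 = 0 (no dividend yield, q = 0)
Theta = -0.9761641920 + (0.3188827859) + (0.0000000000) = -0.657281

Answer: Theta = -0.657281


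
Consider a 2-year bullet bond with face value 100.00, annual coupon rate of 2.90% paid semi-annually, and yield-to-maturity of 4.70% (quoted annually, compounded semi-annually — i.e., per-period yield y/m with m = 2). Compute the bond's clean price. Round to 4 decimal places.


Coupon per period c = face * coupon_rate / m = 1.450000
Periods per year m = 2; per-period yield y/m = 0.023500
Number of cashflows N = 4
Cashflows (t years, CF_t, discount factor 1/(1+y/m)^(m*t), PV):
  t = 0.5000: CF_t = 1.450000, DF = 0.977040, PV = 1.416707
  t = 1.0000: CF_t = 1.450000, DF = 0.954606, PV = 1.384179
  t = 1.5000: CF_t = 1.450000, DF = 0.932688, PV = 1.352398
  t = 2.0000: CF_t = 101.450000, DF = 0.911273, PV = 92.448669
Price P = sum_t PV_t = 96.601953

Answer: Price = 96.6020


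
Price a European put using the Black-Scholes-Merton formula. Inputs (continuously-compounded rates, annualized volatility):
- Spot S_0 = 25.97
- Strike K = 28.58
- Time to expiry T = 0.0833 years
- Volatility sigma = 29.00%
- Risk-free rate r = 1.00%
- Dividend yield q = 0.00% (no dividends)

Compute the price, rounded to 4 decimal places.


Answer: Price = 2.7322

Derivation:
d1 = (ln(S/K) + (r - q + 0.5*sigma^2) * T) / (sigma * sqrt(T)) = -1.09235873
d2 = d1 - sigma * sqrt(T) = -1.17605778
exp(-rT) = 0.99916735; exp(-qT) = 1.00000000
P = K * exp(-rT) * N(-d2) - S_0 * exp(-qT) * N(-d1)
N(-d1) = 0.86266227; N(-d2) = 0.88021411
P = 28.5800 * 0.99916735 * 0.88021411 - 25.9700 * 1.00000000 * 0.86266227 = 2.7322


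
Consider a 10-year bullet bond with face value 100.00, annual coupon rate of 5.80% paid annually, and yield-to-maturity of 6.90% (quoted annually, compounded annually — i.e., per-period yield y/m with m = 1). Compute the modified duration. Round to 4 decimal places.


Answer: Modified duration = 7.2600

Derivation:
Coupon per period c = face * coupon_rate / m = 5.800000
Periods per year m = 1; per-period yield y/m = 0.069000
Number of cashflows N = 10
Cashflows (t years, CF_t, discount factor 1/(1+y/m)^(m*t), PV):
  t = 1.0000: CF_t = 5.800000, DF = 0.935454, PV = 5.425631
  t = 2.0000: CF_t = 5.800000, DF = 0.875074, PV = 5.075427
  t = 3.0000: CF_t = 5.800000, DF = 0.818591, PV = 4.747827
  t = 4.0000: CF_t = 5.800000, DF = 0.765754, PV = 4.441372
  t = 5.0000: CF_t = 5.800000, DF = 0.716327, PV = 4.154698
  t = 6.0000: CF_t = 5.800000, DF = 0.670091, PV = 3.886528
  t = 7.0000: CF_t = 5.800000, DF = 0.626839, PV = 3.635667
  t = 8.0000: CF_t = 5.800000, DF = 0.586379, PV = 3.400998
  t = 9.0000: CF_t = 5.800000, DF = 0.548530, PV = 3.181476
  t = 10.0000: CF_t = 105.800000, DF = 0.513125, PV = 54.288597
Price P = sum_t PV_t = 92.238220
First compute Macaulay numerator sum_t t * PV_t:
  t * PV_t at t = 1.0000: 5.425631
  t * PV_t at t = 2.0000: 10.150854
  t * PV_t at t = 3.0000: 14.243481
  t * PV_t at t = 4.0000: 17.765489
  t * PV_t at t = 5.0000: 20.773490
  t * PV_t at t = 6.0000: 23.319166
  t * PV_t at t = 7.0000: 25.449667
  t * PV_t at t = 8.0000: 27.207982
  t * PV_t at t = 9.0000: 28.633284
  t * PV_t at t = 10.0000: 542.885967
Macaulay duration D = 715.855011 / 92.238220 = 7.760937
Modified duration = D / (1 + y/m) = 7.760937 / (1 + 0.069000) = 7.259997


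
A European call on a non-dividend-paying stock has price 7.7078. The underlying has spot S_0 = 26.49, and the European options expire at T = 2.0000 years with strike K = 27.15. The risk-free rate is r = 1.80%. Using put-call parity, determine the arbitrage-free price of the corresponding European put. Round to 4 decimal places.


Put-call parity: C - P = S_0 * exp(-qT) - K * exp(-rT).
S_0 * exp(-qT) = 26.4900 * 1.00000000 = 26.49000000
K * exp(-rT) = 27.1500 * 0.96464029 = 26.18998397
P = C - S*exp(-qT) + K*exp(-rT)
P = 7.7078 - 26.49000000 + 26.18998397 = 7.4078

Answer: Put price = 7.4078


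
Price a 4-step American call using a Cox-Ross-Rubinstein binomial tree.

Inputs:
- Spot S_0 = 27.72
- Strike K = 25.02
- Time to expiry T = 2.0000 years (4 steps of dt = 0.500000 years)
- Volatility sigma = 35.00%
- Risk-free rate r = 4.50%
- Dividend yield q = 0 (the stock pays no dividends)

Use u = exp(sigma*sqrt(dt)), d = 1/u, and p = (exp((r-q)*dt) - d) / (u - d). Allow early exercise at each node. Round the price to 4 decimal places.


Answer: Price = V(0,0) = 7.7823

Derivation:
dt = T/N = 0.500000
u = exp(sigma*sqrt(dt)) = 1.280803; d = 1/u = 0.780760
p = (exp((r-q)*dt) - d) / (u - d) = 0.483948
Discount per step: exp(-r*dt) = 0.977751
Stock lattice S(k, i) with i counting down-moves:
  k=0: S(0,0) = 27.7200
  k=1: S(1,0) = 35.5039; S(1,1) = 21.6427
  k=2: S(2,0) = 45.4735; S(2,1) = 27.7200; S(2,2) = 16.8977
  k=3: S(3,0) = 58.2426; S(3,1) = 35.5039; S(3,2) = 21.6427; S(3,3) = 13.1931
  k=4: S(4,0) = 74.5973; S(4,1) = 45.4735; S(4,2) = 27.7200; S(4,3) = 16.8977; S(4,4) = 10.3006
Terminal payoffs V(N, i) = max(S_T - K, 0):
  V(4,0) = 49.577252; V(4,1) = 20.453463; V(4,2) = 2.700000; V(4,3) = 0.000000; V(4,4) = 0.000000
Backward induction: V(k, i) = exp(-r*dt) * [p * V(k+1, i) + (1-p) * V(k+1, i+1)]; then take max(V_cont, immediate exercise) for American.
  V(3,0) = exp(-r*dt) * [p*49.577252 + (1-p)*20.453463] = 33.779220; exercise = 33.222556; V(3,0) = max -> 33.779220
  V(3,1) = exp(-r*dt) * [p*20.453463 + (1-p)*2.700000] = 11.040528; exercise = 10.483864; V(3,1) = max -> 11.040528
  V(3,2) = exp(-r*dt) * [p*2.700000 + (1-p)*0.000000] = 1.277589; exercise = 0.000000; V(3,2) = max -> 1.277589
  V(3,3) = exp(-r*dt) * [p*0.000000 + (1-p)*0.000000] = 0.000000; exercise = 0.000000; V(3,3) = max -> 0.000000
  V(2,0) = exp(-r*dt) * [p*33.779220 + (1-p)*11.040528] = 21.554406; exercise = 20.453463; V(2,0) = max -> 21.554406
  V(2,1) = exp(-r*dt) * [p*11.040528 + (1-p)*1.277589] = 5.868801; exercise = 2.700000; V(2,1) = max -> 5.868801
  V(2,2) = exp(-r*dt) * [p*1.277589 + (1-p)*0.000000] = 0.604531; exercise = 0.000000; V(2,2) = max -> 0.604531
  V(1,0) = exp(-r*dt) * [p*21.554406 + (1-p)*5.868801] = 13.160356; exercise = 10.483864; V(1,0) = max -> 13.160356
  V(1,1) = exp(-r*dt) * [p*5.868801 + (1-p)*0.604531] = 3.082033; exercise = 0.000000; V(1,1) = max -> 3.082033
  V(0,0) = exp(-r*dt) * [p*13.160356 + (1-p)*3.082033] = 7.782332; exercise = 2.700000; V(0,0) = max -> 7.782332


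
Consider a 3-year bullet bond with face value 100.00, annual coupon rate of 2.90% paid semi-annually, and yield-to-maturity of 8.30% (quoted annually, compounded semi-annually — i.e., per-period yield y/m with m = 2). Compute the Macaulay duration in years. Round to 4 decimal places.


Coupon per period c = face * coupon_rate / m = 1.450000
Periods per year m = 2; per-period yield y/m = 0.041500
Number of cashflows N = 6
Cashflows (t years, CF_t, discount factor 1/(1+y/m)^(m*t), PV):
  t = 0.5000: CF_t = 1.450000, DF = 0.960154, PV = 1.392223
  t = 1.0000: CF_t = 1.450000, DF = 0.921895, PV = 1.336748
  t = 1.5000: CF_t = 1.450000, DF = 0.885161, PV = 1.283483
  t = 2.0000: CF_t = 1.450000, DF = 0.849890, PV = 1.232341
  t = 2.5000: CF_t = 1.450000, DF = 0.816025, PV = 1.183237
  t = 3.0000: CF_t = 101.450000, DF = 0.783510, PV = 79.487055
Price P = sum_t PV_t = 85.915086
Macaulay numerator sum_t t * PV_t:
  t * PV_t at t = 0.5000: 0.696111
  t * PV_t at t = 1.0000: 1.336748
  t * PV_t at t = 1.5000: 1.925225
  t * PV_t at t = 2.0000: 2.464682
  t * PV_t at t = 2.5000: 2.958092
  t * PV_t at t = 3.0000: 238.461164
Macaulay duration D = (sum_t t * PV_t) / P = 247.842022 / 85.915086 = 2.884732

Answer: Macaulay duration = 2.8847 years


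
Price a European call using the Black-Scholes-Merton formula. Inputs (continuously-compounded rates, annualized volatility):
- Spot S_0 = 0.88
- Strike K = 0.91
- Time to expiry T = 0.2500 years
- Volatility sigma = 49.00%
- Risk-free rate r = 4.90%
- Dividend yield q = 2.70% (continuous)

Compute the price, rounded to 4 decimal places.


Answer: Price = 0.0746

Derivation:
d1 = (ln(S/K) + (r - q + 0.5*sigma^2) * T) / (sigma * sqrt(T)) = 0.00812167
d2 = d1 - sigma * sqrt(T) = -0.23687833
exp(-rT) = 0.98782473; exp(-qT) = 0.99327273
C = S_0 * exp(-qT) * N(d1) - K * exp(-rT) * N(d2)
N(d1) = 0.50324004; N(d2) = 0.40637559
C = 0.8800 * 0.99327273 * 0.50324004 - 0.9100 * 0.98782473 * 0.40637559 = 0.0746


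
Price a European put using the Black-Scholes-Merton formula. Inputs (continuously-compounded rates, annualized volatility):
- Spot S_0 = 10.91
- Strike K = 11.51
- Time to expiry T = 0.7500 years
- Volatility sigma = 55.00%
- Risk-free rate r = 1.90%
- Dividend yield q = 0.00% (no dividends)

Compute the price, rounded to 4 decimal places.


d1 = (ln(S/K) + (r - q + 0.5*sigma^2) * T) / (sigma * sqrt(T)) = 0.15567689
d2 = d1 - sigma * sqrt(T) = -0.32063708
exp(-rT) = 0.98585105; exp(-qT) = 1.00000000
P = K * exp(-rT) * N(-d2) - S_0 * exp(-qT) * N(-d1)
N(-d1) = 0.43814386; N(-d2) = 0.62575728
P = 11.5100 * 0.98585105 * 0.62575728 - 10.9100 * 1.00000000 * 0.43814386 = 2.3204

Answer: Price = 2.3204
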